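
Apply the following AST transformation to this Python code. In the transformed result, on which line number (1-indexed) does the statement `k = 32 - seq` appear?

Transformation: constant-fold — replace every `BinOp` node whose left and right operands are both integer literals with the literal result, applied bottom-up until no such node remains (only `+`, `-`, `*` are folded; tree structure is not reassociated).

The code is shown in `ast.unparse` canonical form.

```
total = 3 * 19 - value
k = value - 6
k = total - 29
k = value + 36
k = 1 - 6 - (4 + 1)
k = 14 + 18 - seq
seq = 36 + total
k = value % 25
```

Transformed code:
total = 57 - value
k = value - 6
k = total - 29
k = value + 36
k = -10
k = 32 - seq
seq = 36 + total
k = value % 25

6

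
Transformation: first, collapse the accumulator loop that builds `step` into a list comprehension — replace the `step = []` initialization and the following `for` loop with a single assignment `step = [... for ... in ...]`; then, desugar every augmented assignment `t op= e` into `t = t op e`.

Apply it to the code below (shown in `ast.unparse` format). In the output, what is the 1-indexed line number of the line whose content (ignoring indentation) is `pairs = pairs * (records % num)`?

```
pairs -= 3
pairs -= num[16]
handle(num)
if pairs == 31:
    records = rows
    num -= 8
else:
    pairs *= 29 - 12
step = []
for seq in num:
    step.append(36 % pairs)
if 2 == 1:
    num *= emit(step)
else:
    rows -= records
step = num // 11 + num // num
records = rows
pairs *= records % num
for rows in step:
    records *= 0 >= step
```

Transformed code:
pairs = pairs - 3
pairs = pairs - num[16]
handle(num)
if pairs == 31:
    records = rows
    num = num - 8
else:
    pairs = pairs * (29 - 12)
step = [36 % pairs for seq in num]
if 2 == 1:
    num = num * emit(step)
else:
    rows = rows - records
step = num // 11 + num // num
records = rows
pairs = pairs * (records % num)
for rows in step:
    records = records * (0 >= step)

16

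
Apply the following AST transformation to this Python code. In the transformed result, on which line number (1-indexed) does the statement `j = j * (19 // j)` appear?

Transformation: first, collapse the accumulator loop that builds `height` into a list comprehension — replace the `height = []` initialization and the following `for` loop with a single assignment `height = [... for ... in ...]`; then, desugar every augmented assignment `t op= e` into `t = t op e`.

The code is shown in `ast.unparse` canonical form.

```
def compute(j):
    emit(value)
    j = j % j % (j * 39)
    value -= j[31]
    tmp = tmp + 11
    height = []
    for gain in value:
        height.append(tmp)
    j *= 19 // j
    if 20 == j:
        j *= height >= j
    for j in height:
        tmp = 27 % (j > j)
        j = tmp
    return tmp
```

Transformed code:
def compute(j):
    emit(value)
    j = j % j % (j * 39)
    value = value - j[31]
    tmp = tmp + 11
    height = [tmp for gain in value]
    j = j * (19 // j)
    if 20 == j:
        j = j * (height >= j)
    for j in height:
        tmp = 27 % (j > j)
        j = tmp
    return tmp

7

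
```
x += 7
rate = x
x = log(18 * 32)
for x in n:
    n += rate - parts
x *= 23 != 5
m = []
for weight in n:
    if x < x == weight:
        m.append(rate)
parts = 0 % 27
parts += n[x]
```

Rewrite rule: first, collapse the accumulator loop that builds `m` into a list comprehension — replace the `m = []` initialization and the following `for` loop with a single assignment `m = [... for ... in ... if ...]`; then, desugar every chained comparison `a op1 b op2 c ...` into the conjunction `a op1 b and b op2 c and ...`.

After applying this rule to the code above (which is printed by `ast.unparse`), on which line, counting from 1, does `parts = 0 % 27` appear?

Transformed code:
x += 7
rate = x
x = log(18 * 32)
for x in n:
    n += rate - parts
x *= 23 != 5
m = [rate for weight in n if x < x and x == weight]
parts = 0 % 27
parts += n[x]

8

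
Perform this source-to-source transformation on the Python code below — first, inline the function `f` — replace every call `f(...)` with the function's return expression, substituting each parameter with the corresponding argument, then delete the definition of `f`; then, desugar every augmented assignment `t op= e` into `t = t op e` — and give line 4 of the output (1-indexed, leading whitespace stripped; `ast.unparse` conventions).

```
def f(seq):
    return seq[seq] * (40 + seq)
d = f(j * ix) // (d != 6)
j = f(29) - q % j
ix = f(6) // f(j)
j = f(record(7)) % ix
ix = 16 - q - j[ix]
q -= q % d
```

j = record(7)[record(7)] * (40 + record(7)) % ix

Transformed code:
d = (j * ix)[j * ix] * (40 + j * ix) // (d != 6)
j = 29[29] * (40 + 29) - q % j
ix = 6[6] * (40 + 6) // (j[j] * (40 + j))
j = record(7)[record(7)] * (40 + record(7)) % ix
ix = 16 - q - j[ix]
q = q - q % d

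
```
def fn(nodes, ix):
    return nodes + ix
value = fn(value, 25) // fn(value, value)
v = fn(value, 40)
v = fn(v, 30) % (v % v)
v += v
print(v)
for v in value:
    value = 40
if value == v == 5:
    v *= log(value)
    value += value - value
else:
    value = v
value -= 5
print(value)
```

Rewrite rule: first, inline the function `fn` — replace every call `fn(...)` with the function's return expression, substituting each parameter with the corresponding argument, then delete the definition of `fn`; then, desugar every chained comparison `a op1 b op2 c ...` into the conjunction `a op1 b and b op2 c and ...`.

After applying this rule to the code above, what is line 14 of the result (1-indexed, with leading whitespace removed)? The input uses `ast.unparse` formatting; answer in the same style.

print(value)

Transformed code:
value = (value + 25) // (value + value)
v = value + 40
v = (v + 30) % (v % v)
v += v
print(v)
for v in value:
    value = 40
if value == v and v == 5:
    v *= log(value)
    value += value - value
else:
    value = v
value -= 5
print(value)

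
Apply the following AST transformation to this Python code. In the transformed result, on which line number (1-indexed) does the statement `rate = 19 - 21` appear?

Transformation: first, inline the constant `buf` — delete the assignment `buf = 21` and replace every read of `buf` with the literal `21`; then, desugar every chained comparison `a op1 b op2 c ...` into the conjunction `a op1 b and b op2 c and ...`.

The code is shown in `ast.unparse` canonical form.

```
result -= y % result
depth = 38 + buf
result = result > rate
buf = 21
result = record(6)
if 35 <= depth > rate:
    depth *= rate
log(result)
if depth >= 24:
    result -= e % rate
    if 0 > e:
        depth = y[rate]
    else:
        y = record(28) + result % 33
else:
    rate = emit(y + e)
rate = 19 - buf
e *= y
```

16

Transformed code:
result -= y % result
depth = 38 + 21
result = result > rate
result = record(6)
if 35 <= depth and depth > rate:
    depth *= rate
log(result)
if depth >= 24:
    result -= e % rate
    if 0 > e:
        depth = y[rate]
    else:
        y = record(28) + result % 33
else:
    rate = emit(y + e)
rate = 19 - 21
e *= y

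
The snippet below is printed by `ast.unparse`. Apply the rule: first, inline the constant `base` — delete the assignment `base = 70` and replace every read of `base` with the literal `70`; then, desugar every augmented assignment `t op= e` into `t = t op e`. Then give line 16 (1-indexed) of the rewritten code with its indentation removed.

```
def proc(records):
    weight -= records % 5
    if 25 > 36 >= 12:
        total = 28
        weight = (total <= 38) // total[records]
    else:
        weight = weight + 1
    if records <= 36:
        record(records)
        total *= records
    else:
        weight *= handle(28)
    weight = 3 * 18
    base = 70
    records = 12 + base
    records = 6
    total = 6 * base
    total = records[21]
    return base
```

Transformed code:
def proc(records):
    weight = weight - records % 5
    if 25 > 36 >= 12:
        total = 28
        weight = (total <= 38) // total[records]
    else:
        weight = weight + 1
    if records <= 36:
        record(records)
        total = total * records
    else:
        weight = weight * handle(28)
    weight = 3 * 18
    records = 12 + 70
    records = 6
    total = 6 * 70
    total = records[21]
    return 70

total = 6 * 70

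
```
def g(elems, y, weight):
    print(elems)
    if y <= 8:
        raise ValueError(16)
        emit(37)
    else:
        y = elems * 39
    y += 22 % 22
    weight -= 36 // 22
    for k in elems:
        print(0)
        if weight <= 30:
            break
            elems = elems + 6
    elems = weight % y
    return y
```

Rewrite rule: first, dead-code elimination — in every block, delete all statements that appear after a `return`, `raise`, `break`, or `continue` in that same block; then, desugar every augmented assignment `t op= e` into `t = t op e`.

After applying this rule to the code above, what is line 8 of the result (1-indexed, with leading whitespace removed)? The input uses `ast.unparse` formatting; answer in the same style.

weight = weight - 36 // 22

Transformed code:
def g(elems, y, weight):
    print(elems)
    if y <= 8:
        raise ValueError(16)
    else:
        y = elems * 39
    y = y + 22 % 22
    weight = weight - 36 // 22
    for k in elems:
        print(0)
        if weight <= 30:
            break
    elems = weight % y
    return y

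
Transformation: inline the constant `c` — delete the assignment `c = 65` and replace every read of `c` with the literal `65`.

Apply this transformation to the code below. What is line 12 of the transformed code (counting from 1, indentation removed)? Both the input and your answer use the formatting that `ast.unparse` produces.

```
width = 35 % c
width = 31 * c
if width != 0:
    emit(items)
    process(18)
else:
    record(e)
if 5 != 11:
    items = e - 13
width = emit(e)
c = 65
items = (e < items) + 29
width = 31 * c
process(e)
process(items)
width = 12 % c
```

width = 31 * 65

Transformed code:
width = 35 % 65
width = 31 * 65
if width != 0:
    emit(items)
    process(18)
else:
    record(e)
if 5 != 11:
    items = e - 13
width = emit(e)
items = (e < items) + 29
width = 31 * 65
process(e)
process(items)
width = 12 % 65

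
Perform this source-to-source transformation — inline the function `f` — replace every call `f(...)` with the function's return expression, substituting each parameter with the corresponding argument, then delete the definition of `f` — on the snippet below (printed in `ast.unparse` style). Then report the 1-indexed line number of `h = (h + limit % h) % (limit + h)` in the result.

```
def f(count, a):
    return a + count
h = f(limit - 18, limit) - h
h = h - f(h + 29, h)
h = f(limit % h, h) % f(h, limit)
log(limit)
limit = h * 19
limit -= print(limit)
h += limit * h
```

Transformed code:
h = limit + (limit - 18) - h
h = h - (h + (h + 29))
h = (h + limit % h) % (limit + h)
log(limit)
limit = h * 19
limit -= print(limit)
h += limit * h

3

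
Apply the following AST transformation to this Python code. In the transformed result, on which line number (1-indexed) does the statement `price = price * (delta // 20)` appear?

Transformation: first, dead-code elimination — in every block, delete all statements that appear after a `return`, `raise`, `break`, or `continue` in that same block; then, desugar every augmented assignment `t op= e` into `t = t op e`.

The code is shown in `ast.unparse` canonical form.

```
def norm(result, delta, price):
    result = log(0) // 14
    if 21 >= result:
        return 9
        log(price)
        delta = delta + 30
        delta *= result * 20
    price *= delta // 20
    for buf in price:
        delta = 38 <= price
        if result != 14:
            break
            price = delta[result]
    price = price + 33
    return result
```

Transformed code:
def norm(result, delta, price):
    result = log(0) // 14
    if 21 >= result:
        return 9
    price = price * (delta // 20)
    for buf in price:
        delta = 38 <= price
        if result != 14:
            break
    price = price + 33
    return result

5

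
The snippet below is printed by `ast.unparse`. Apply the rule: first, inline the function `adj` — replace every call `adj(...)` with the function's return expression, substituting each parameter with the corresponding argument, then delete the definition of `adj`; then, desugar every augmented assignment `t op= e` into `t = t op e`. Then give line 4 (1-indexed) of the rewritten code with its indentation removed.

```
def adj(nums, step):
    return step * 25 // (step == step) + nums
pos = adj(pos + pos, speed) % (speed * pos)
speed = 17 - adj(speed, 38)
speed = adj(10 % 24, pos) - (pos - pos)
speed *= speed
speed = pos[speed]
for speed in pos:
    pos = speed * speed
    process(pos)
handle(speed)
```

speed = speed * speed

Transformed code:
pos = (speed * 25 // (speed == speed) + (pos + pos)) % (speed * pos)
speed = 17 - (38 * 25 // (38 == 38) + speed)
speed = pos * 25 // (pos == pos) + 10 % 24 - (pos - pos)
speed = speed * speed
speed = pos[speed]
for speed in pos:
    pos = speed * speed
    process(pos)
handle(speed)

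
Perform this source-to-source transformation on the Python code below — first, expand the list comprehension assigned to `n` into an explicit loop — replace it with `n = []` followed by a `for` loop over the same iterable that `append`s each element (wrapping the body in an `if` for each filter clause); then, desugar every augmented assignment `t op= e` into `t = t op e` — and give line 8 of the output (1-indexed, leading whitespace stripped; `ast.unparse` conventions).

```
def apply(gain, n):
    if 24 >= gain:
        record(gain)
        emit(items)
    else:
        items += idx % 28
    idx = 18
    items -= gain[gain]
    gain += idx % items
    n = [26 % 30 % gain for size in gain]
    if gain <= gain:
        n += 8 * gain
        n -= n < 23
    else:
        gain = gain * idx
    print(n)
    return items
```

items = items - gain[gain]

Transformed code:
def apply(gain, n):
    if 24 >= gain:
        record(gain)
        emit(items)
    else:
        items = items + idx % 28
    idx = 18
    items = items - gain[gain]
    gain = gain + idx % items
    n = []
    for size in gain:
        n.append(26 % 30 % gain)
    if gain <= gain:
        n = n + 8 * gain
        n = n - (n < 23)
    else:
        gain = gain * idx
    print(n)
    return items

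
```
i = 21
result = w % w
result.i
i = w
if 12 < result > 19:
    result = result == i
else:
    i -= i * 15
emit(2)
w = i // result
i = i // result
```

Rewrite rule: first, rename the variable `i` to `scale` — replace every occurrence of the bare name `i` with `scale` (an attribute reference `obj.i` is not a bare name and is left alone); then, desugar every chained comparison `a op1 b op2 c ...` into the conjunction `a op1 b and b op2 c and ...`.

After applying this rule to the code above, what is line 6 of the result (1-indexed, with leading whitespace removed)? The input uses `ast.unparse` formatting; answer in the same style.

Transformed code:
scale = 21
result = w % w
result.i
scale = w
if 12 < result and result > 19:
    result = result == scale
else:
    scale -= scale * 15
emit(2)
w = scale // result
scale = scale // result

result = result == scale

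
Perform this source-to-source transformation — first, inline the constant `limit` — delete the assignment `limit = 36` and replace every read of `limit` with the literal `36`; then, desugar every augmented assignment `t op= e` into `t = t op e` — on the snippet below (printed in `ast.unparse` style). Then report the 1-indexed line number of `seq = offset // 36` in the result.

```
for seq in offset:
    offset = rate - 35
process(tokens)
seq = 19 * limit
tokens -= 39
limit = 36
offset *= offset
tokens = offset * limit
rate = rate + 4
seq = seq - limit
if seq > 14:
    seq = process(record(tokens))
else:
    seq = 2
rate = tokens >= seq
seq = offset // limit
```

Transformed code:
for seq in offset:
    offset = rate - 35
process(tokens)
seq = 19 * 36
tokens = tokens - 39
offset = offset * offset
tokens = offset * 36
rate = rate + 4
seq = seq - 36
if seq > 14:
    seq = process(record(tokens))
else:
    seq = 2
rate = tokens >= seq
seq = offset // 36

15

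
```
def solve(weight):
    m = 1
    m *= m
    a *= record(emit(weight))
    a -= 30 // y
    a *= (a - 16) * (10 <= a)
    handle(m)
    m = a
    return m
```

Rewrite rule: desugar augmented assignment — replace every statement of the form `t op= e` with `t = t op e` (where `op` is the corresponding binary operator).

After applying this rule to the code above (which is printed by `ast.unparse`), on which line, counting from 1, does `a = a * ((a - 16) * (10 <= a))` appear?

6

Transformed code:
def solve(weight):
    m = 1
    m = m * m
    a = a * record(emit(weight))
    a = a - 30 // y
    a = a * ((a - 16) * (10 <= a))
    handle(m)
    m = a
    return m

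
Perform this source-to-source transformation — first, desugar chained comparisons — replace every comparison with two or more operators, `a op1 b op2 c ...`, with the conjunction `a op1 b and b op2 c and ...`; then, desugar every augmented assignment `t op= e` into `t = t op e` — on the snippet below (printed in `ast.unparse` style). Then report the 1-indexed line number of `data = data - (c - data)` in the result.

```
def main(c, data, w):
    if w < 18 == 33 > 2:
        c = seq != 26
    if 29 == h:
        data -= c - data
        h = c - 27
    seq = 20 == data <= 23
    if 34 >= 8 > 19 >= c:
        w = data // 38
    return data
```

5

Transformed code:
def main(c, data, w):
    if w < 18 and 18 == 33 and (33 > 2):
        c = seq != 26
    if 29 == h:
        data = data - (c - data)
        h = c - 27
    seq = 20 == data and data <= 23
    if 34 >= 8 and 8 > 19 and (19 >= c):
        w = data // 38
    return data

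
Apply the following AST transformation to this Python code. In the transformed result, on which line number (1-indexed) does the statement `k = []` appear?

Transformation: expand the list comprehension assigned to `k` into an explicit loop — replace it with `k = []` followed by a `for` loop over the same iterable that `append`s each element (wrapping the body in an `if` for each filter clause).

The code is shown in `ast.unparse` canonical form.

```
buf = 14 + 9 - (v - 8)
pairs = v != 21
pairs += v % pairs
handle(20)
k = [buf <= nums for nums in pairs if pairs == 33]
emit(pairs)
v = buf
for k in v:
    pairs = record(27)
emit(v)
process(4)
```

Transformed code:
buf = 14 + 9 - (v - 8)
pairs = v != 21
pairs += v % pairs
handle(20)
k = []
for nums in pairs:
    if pairs == 33:
        k.append(buf <= nums)
emit(pairs)
v = buf
for k in v:
    pairs = record(27)
emit(v)
process(4)

5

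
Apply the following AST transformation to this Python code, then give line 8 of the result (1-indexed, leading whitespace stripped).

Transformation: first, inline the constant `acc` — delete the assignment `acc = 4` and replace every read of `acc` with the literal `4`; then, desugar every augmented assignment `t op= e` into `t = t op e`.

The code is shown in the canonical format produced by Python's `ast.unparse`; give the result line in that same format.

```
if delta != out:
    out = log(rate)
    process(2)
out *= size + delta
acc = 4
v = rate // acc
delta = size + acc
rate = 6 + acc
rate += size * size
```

Transformed code:
if delta != out:
    out = log(rate)
    process(2)
out = out * (size + delta)
v = rate // 4
delta = size + 4
rate = 6 + 4
rate = rate + size * size

rate = rate + size * size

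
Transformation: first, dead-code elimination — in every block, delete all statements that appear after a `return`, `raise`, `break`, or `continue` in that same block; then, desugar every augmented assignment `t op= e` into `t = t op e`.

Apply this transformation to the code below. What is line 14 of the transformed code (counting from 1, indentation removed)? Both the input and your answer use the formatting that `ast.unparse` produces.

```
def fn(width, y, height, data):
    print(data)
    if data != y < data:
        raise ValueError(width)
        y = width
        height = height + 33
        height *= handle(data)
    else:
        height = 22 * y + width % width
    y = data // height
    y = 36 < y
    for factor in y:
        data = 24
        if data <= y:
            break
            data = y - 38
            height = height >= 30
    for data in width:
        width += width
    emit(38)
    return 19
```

width = width + width

Transformed code:
def fn(width, y, height, data):
    print(data)
    if data != y < data:
        raise ValueError(width)
    else:
        height = 22 * y + width % width
    y = data // height
    y = 36 < y
    for factor in y:
        data = 24
        if data <= y:
            break
    for data in width:
        width = width + width
    emit(38)
    return 19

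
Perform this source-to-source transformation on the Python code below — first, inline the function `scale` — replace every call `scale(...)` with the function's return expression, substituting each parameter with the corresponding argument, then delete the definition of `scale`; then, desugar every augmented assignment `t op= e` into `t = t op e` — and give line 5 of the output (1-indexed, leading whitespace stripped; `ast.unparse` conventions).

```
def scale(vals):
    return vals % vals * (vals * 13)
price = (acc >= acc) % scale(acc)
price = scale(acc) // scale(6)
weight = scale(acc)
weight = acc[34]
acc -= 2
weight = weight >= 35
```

Transformed code:
price = (acc >= acc) % (acc % acc * (acc * 13))
price = acc % acc * (acc * 13) // (6 % 6 * (6 * 13))
weight = acc % acc * (acc * 13)
weight = acc[34]
acc = acc - 2
weight = weight >= 35

acc = acc - 2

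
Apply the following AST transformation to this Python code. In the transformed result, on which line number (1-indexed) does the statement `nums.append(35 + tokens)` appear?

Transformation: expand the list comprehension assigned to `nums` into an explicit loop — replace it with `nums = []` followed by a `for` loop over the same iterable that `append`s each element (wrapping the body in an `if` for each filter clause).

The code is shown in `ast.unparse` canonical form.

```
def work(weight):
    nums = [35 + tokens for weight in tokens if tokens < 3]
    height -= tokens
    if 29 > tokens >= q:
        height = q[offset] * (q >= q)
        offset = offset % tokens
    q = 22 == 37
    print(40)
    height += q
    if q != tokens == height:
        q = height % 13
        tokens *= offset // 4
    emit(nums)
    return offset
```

5

Transformed code:
def work(weight):
    nums = []
    for weight in tokens:
        if tokens < 3:
            nums.append(35 + tokens)
    height -= tokens
    if 29 > tokens >= q:
        height = q[offset] * (q >= q)
        offset = offset % tokens
    q = 22 == 37
    print(40)
    height += q
    if q != tokens == height:
        q = height % 13
        tokens *= offset // 4
    emit(nums)
    return offset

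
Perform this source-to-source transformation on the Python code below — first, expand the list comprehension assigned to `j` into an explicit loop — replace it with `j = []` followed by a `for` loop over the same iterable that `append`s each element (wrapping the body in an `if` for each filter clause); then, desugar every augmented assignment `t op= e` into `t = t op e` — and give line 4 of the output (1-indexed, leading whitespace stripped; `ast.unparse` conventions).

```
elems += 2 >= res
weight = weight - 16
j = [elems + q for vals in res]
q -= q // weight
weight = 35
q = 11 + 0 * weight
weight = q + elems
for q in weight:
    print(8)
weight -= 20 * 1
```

Transformed code:
elems = elems + (2 >= res)
weight = weight - 16
j = []
for vals in res:
    j.append(elems + q)
q = q - q // weight
weight = 35
q = 11 + 0 * weight
weight = q + elems
for q in weight:
    print(8)
weight = weight - 20 * 1

for vals in res:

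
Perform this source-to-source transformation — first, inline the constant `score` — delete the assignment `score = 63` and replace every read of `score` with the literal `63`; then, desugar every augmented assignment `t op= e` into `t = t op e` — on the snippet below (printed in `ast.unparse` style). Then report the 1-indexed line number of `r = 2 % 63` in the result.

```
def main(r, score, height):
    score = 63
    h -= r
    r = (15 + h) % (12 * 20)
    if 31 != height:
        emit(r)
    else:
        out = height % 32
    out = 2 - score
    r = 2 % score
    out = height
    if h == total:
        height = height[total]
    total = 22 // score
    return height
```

9

Transformed code:
def main(r, score, height):
    h = h - r
    r = (15 + h) % (12 * 20)
    if 31 != height:
        emit(r)
    else:
        out = height % 32
    out = 2 - 63
    r = 2 % 63
    out = height
    if h == total:
        height = height[total]
    total = 22 // 63
    return height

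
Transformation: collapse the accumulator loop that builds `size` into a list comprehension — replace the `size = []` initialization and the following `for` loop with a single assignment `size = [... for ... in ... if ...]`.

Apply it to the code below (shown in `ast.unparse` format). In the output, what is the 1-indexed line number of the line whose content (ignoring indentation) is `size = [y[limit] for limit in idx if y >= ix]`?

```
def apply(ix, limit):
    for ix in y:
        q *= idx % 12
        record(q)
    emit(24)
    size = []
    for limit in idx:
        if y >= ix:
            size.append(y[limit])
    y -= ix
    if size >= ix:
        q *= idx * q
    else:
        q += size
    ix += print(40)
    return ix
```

6

Transformed code:
def apply(ix, limit):
    for ix in y:
        q *= idx % 12
        record(q)
    emit(24)
    size = [y[limit] for limit in idx if y >= ix]
    y -= ix
    if size >= ix:
        q *= idx * q
    else:
        q += size
    ix += print(40)
    return ix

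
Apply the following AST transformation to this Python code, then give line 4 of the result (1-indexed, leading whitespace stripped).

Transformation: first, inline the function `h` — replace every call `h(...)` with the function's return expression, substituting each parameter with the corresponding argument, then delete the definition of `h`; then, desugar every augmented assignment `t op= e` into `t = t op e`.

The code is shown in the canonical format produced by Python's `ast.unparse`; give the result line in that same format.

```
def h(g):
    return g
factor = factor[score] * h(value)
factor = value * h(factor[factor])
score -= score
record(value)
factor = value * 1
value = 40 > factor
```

record(value)

Transformed code:
factor = factor[score] * value
factor = value * factor[factor]
score = score - score
record(value)
factor = value * 1
value = 40 > factor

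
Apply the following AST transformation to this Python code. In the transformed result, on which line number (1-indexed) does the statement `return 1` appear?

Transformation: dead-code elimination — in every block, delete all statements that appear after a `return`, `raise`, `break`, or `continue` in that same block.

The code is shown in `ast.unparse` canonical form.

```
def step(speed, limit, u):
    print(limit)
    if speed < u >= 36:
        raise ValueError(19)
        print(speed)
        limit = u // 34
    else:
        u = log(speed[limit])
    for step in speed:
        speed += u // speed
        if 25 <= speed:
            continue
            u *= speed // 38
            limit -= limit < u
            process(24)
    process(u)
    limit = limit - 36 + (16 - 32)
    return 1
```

Transformed code:
def step(speed, limit, u):
    print(limit)
    if speed < u >= 36:
        raise ValueError(19)
    else:
        u = log(speed[limit])
    for step in speed:
        speed += u // speed
        if 25 <= speed:
            continue
    process(u)
    limit = limit - 36 + (16 - 32)
    return 1

13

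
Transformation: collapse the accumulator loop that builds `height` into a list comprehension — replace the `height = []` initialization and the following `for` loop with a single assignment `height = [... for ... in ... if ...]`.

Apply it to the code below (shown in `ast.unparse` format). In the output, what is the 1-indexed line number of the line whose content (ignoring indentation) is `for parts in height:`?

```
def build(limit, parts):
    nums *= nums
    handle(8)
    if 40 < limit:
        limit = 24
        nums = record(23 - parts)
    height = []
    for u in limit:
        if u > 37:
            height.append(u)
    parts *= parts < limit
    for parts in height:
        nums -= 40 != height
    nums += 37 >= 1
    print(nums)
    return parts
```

9

Transformed code:
def build(limit, parts):
    nums *= nums
    handle(8)
    if 40 < limit:
        limit = 24
        nums = record(23 - parts)
    height = [u for u in limit if u > 37]
    parts *= parts < limit
    for parts in height:
        nums -= 40 != height
    nums += 37 >= 1
    print(nums)
    return parts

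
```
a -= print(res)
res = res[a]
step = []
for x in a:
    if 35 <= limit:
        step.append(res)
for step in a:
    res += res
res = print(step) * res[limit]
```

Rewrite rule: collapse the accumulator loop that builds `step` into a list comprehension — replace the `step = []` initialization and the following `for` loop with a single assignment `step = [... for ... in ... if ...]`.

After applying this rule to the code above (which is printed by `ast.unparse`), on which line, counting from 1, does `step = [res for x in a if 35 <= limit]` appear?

3

Transformed code:
a -= print(res)
res = res[a]
step = [res for x in a if 35 <= limit]
for step in a:
    res += res
res = print(step) * res[limit]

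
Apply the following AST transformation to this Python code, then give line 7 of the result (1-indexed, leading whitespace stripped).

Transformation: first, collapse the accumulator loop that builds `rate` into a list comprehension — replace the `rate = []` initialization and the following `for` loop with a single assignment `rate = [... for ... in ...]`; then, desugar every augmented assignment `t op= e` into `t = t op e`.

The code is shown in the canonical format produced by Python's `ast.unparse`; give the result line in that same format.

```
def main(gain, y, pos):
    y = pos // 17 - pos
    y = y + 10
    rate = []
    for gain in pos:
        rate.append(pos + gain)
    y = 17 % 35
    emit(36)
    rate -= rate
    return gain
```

rate = rate - rate

Transformed code:
def main(gain, y, pos):
    y = pos // 17 - pos
    y = y + 10
    rate = [pos + gain for gain in pos]
    y = 17 % 35
    emit(36)
    rate = rate - rate
    return gain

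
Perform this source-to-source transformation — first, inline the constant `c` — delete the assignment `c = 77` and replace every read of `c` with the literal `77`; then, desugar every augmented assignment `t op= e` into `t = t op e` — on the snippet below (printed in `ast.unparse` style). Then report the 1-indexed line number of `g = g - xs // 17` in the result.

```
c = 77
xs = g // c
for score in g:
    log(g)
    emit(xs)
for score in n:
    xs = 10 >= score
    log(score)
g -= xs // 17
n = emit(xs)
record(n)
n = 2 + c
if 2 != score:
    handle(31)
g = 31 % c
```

Transformed code:
xs = g // 77
for score in g:
    log(g)
    emit(xs)
for score in n:
    xs = 10 >= score
    log(score)
g = g - xs // 17
n = emit(xs)
record(n)
n = 2 + 77
if 2 != score:
    handle(31)
g = 31 % 77

8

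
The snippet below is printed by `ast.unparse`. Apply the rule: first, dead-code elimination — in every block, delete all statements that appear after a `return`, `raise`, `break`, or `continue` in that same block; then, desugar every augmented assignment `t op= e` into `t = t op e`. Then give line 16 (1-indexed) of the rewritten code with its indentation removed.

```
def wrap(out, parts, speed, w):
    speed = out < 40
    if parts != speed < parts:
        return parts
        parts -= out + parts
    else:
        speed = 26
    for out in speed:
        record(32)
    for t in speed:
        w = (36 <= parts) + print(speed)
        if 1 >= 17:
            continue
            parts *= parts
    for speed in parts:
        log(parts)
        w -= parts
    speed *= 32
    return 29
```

speed = speed * 32

Transformed code:
def wrap(out, parts, speed, w):
    speed = out < 40
    if parts != speed < parts:
        return parts
    else:
        speed = 26
    for out in speed:
        record(32)
    for t in speed:
        w = (36 <= parts) + print(speed)
        if 1 >= 17:
            continue
    for speed in parts:
        log(parts)
        w = w - parts
    speed = speed * 32
    return 29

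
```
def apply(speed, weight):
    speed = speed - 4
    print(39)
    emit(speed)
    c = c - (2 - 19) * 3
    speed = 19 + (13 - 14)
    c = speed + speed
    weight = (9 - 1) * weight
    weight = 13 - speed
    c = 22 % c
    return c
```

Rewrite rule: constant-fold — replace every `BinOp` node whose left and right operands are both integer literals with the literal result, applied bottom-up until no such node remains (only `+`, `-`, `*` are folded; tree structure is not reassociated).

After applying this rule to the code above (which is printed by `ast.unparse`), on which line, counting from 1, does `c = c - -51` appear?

Transformed code:
def apply(speed, weight):
    speed = speed - 4
    print(39)
    emit(speed)
    c = c - -51
    speed = 18
    c = speed + speed
    weight = 8 * weight
    weight = 13 - speed
    c = 22 % c
    return c

5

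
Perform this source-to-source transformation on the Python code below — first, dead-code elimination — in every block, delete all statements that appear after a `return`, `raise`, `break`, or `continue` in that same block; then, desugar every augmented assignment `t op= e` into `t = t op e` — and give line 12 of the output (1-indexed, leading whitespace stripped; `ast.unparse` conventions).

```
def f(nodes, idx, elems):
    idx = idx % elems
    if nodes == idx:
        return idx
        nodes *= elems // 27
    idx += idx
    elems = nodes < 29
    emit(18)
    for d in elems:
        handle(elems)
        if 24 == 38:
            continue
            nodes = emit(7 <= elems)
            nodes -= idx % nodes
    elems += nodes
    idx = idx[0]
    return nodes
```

elems = elems + nodes

Transformed code:
def f(nodes, idx, elems):
    idx = idx % elems
    if nodes == idx:
        return idx
    idx = idx + idx
    elems = nodes < 29
    emit(18)
    for d in elems:
        handle(elems)
        if 24 == 38:
            continue
    elems = elems + nodes
    idx = idx[0]
    return nodes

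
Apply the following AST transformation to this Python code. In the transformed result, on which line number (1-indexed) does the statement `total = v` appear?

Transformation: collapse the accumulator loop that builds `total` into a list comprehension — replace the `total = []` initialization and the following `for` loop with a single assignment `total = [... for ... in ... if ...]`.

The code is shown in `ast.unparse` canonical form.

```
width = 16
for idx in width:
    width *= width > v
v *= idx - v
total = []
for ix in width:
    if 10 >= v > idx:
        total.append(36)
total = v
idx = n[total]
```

Transformed code:
width = 16
for idx in width:
    width *= width > v
v *= idx - v
total = [36 for ix in width if 10 >= v > idx]
total = v
idx = n[total]

6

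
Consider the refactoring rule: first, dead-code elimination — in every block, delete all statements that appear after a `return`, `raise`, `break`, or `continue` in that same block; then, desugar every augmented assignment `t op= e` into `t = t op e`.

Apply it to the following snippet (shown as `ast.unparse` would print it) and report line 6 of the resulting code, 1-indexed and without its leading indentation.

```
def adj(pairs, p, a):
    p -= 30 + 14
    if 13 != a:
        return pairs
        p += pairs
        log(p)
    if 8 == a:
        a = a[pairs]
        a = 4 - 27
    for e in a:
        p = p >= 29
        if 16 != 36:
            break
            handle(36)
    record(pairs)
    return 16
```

Transformed code:
def adj(pairs, p, a):
    p = p - (30 + 14)
    if 13 != a:
        return pairs
    if 8 == a:
        a = a[pairs]
        a = 4 - 27
    for e in a:
        p = p >= 29
        if 16 != 36:
            break
    record(pairs)
    return 16

a = a[pairs]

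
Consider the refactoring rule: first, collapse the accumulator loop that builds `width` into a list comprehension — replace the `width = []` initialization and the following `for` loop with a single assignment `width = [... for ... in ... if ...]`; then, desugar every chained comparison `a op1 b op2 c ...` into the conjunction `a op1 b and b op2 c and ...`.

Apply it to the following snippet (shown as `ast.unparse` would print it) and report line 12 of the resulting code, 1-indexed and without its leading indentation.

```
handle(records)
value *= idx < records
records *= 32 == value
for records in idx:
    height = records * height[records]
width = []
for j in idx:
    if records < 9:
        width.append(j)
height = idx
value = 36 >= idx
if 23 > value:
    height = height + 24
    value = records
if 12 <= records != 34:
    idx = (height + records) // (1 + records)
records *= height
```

if 12 <= records and records != 34:

Transformed code:
handle(records)
value *= idx < records
records *= 32 == value
for records in idx:
    height = records * height[records]
width = [j for j in idx if records < 9]
height = idx
value = 36 >= idx
if 23 > value:
    height = height + 24
    value = records
if 12 <= records and records != 34:
    idx = (height + records) // (1 + records)
records *= height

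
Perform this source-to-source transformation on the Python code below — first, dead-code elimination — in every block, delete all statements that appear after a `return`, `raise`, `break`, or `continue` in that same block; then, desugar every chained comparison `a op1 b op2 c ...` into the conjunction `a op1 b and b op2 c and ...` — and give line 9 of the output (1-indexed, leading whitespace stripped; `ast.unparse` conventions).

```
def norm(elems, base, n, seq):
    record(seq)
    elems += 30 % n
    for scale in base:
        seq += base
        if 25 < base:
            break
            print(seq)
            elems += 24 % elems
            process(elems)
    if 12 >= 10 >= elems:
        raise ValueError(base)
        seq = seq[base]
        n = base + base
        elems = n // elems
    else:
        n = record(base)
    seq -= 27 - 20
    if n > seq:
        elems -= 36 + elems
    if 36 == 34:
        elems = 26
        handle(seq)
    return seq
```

raise ValueError(base)

Transformed code:
def norm(elems, base, n, seq):
    record(seq)
    elems += 30 % n
    for scale in base:
        seq += base
        if 25 < base:
            break
    if 12 >= 10 and 10 >= elems:
        raise ValueError(base)
    else:
        n = record(base)
    seq -= 27 - 20
    if n > seq:
        elems -= 36 + elems
    if 36 == 34:
        elems = 26
        handle(seq)
    return seq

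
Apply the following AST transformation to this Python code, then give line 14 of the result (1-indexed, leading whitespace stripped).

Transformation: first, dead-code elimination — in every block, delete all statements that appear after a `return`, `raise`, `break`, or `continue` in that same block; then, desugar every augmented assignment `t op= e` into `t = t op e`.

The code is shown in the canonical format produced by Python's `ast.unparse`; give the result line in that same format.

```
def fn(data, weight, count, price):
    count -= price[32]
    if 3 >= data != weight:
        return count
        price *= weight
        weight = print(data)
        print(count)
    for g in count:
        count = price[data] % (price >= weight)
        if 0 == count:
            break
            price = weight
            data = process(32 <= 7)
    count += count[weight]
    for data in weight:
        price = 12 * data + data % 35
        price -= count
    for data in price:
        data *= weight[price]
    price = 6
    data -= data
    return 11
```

Transformed code:
def fn(data, weight, count, price):
    count = count - price[32]
    if 3 >= data != weight:
        return count
    for g in count:
        count = price[data] % (price >= weight)
        if 0 == count:
            break
    count = count + count[weight]
    for data in weight:
        price = 12 * data + data % 35
        price = price - count
    for data in price:
        data = data * weight[price]
    price = 6
    data = data - data
    return 11

data = data * weight[price]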